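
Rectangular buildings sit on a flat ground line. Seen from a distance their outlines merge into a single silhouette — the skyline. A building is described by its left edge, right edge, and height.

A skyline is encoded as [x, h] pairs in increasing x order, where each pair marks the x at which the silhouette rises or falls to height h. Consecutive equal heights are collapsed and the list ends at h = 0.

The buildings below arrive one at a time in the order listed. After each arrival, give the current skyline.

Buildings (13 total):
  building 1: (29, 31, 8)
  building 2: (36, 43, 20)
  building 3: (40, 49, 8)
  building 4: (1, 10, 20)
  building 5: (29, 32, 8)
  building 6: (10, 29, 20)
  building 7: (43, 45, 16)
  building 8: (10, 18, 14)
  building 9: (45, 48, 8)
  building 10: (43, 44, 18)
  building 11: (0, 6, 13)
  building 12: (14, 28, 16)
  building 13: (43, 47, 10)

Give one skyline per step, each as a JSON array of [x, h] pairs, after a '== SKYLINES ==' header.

== SKYLINES ==
[[29,8],[31,0]]
[[29,8],[31,0],[36,20],[43,0]]
[[29,8],[31,0],[36,20],[43,8],[49,0]]
[[1,20],[10,0],[29,8],[31,0],[36,20],[43,8],[49,0]]
[[1,20],[10,0],[29,8],[32,0],[36,20],[43,8],[49,0]]
[[1,20],[29,8],[32,0],[36,20],[43,8],[49,0]]
[[1,20],[29,8],[32,0],[36,20],[43,16],[45,8],[49,0]]
[[1,20],[29,8],[32,0],[36,20],[43,16],[45,8],[49,0]]
[[1,20],[29,8],[32,0],[36,20],[43,16],[45,8],[49,0]]
[[1,20],[29,8],[32,0],[36,20],[43,18],[44,16],[45,8],[49,0]]
[[0,13],[1,20],[29,8],[32,0],[36,20],[43,18],[44,16],[45,8],[49,0]]
[[0,13],[1,20],[29,8],[32,0],[36,20],[43,18],[44,16],[45,8],[49,0]]
[[0,13],[1,20],[29,8],[32,0],[36,20],[43,18],[44,16],[45,10],[47,8],[49,0]]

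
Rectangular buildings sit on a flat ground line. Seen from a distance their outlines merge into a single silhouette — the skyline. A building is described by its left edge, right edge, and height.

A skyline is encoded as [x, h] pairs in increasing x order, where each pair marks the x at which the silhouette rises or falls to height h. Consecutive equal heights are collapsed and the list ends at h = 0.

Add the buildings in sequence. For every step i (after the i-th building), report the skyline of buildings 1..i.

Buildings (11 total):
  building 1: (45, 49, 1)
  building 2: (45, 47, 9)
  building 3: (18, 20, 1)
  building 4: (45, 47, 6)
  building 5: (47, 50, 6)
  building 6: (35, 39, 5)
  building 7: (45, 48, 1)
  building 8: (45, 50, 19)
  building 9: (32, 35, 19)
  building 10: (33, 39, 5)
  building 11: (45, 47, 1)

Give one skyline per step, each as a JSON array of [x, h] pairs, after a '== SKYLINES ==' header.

== SKYLINES ==
[[45,1],[49,0]]
[[45,9],[47,1],[49,0]]
[[18,1],[20,0],[45,9],[47,1],[49,0]]
[[18,1],[20,0],[45,9],[47,1],[49,0]]
[[18,1],[20,0],[45,9],[47,6],[50,0]]
[[18,1],[20,0],[35,5],[39,0],[45,9],[47,6],[50,0]]
[[18,1],[20,0],[35,5],[39,0],[45,9],[47,6],[50,0]]
[[18,1],[20,0],[35,5],[39,0],[45,19],[50,0]]
[[18,1],[20,0],[32,19],[35,5],[39,0],[45,19],[50,0]]
[[18,1],[20,0],[32,19],[35,5],[39,0],[45,19],[50,0]]
[[18,1],[20,0],[32,19],[35,5],[39,0],[45,19],[50,0]]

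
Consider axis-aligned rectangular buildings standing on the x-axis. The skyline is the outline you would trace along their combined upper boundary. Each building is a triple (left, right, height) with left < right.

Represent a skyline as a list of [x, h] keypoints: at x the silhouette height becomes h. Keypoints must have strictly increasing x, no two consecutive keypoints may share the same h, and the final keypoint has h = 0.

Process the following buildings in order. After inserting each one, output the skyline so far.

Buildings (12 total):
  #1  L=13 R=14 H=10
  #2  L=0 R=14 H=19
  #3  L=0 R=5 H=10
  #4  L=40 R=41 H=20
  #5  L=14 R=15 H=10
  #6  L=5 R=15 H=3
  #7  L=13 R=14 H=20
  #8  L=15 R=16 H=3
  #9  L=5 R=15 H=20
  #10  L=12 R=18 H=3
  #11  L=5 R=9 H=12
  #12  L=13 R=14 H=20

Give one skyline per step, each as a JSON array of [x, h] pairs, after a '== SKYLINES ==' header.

== SKYLINES ==
[[13,10],[14,0]]
[[0,19],[14,0]]
[[0,19],[14,0]]
[[0,19],[14,0],[40,20],[41,0]]
[[0,19],[14,10],[15,0],[40,20],[41,0]]
[[0,19],[14,10],[15,0],[40,20],[41,0]]
[[0,19],[13,20],[14,10],[15,0],[40,20],[41,0]]
[[0,19],[13,20],[14,10],[15,3],[16,0],[40,20],[41,0]]
[[0,19],[5,20],[15,3],[16,0],[40,20],[41,0]]
[[0,19],[5,20],[15,3],[18,0],[40,20],[41,0]]
[[0,19],[5,20],[15,3],[18,0],[40,20],[41,0]]
[[0,19],[5,20],[15,3],[18,0],[40,20],[41,0]]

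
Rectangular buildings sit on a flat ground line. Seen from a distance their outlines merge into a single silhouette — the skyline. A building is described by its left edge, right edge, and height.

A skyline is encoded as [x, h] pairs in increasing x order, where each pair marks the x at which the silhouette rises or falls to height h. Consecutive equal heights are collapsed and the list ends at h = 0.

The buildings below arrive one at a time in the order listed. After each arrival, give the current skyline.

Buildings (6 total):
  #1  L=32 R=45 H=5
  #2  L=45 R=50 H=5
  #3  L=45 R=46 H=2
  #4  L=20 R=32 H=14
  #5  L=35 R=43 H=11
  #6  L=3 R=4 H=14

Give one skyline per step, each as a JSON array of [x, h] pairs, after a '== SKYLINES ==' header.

== SKYLINES ==
[[32,5],[45,0]]
[[32,5],[50,0]]
[[32,5],[50,0]]
[[20,14],[32,5],[50,0]]
[[20,14],[32,5],[35,11],[43,5],[50,0]]
[[3,14],[4,0],[20,14],[32,5],[35,11],[43,5],[50,0]]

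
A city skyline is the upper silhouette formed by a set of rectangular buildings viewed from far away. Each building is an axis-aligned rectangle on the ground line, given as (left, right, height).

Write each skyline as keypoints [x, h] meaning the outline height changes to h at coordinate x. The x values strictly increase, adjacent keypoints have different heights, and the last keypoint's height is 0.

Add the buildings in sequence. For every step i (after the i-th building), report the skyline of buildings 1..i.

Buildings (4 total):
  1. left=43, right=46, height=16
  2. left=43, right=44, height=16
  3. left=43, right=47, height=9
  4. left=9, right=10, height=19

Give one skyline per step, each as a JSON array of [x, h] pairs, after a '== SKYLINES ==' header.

== SKYLINES ==
[[43,16],[46,0]]
[[43,16],[46,0]]
[[43,16],[46,9],[47,0]]
[[9,19],[10,0],[43,16],[46,9],[47,0]]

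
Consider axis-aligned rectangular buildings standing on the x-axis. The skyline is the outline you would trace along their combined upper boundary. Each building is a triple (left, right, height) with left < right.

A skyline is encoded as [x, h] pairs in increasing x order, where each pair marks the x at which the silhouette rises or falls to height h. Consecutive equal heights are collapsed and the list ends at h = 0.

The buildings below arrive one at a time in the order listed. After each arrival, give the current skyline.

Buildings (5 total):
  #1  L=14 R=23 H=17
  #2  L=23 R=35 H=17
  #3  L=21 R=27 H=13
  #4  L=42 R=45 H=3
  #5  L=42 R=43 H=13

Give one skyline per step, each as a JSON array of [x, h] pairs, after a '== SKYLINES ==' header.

== SKYLINES ==
[[14,17],[23,0]]
[[14,17],[35,0]]
[[14,17],[35,0]]
[[14,17],[35,0],[42,3],[45,0]]
[[14,17],[35,0],[42,13],[43,3],[45,0]]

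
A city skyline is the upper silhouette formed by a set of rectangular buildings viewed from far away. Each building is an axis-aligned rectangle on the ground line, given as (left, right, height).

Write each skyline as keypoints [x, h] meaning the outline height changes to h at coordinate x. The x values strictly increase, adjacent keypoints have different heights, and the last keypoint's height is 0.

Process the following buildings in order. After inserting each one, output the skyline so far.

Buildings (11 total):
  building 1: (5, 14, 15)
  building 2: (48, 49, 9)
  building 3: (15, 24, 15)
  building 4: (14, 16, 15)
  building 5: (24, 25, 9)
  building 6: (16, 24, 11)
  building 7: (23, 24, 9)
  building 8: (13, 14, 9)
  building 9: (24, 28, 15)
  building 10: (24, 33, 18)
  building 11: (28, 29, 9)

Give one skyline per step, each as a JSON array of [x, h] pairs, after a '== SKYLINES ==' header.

== SKYLINES ==
[[5,15],[14,0]]
[[5,15],[14,0],[48,9],[49,0]]
[[5,15],[14,0],[15,15],[24,0],[48,9],[49,0]]
[[5,15],[24,0],[48,9],[49,0]]
[[5,15],[24,9],[25,0],[48,9],[49,0]]
[[5,15],[24,9],[25,0],[48,9],[49,0]]
[[5,15],[24,9],[25,0],[48,9],[49,0]]
[[5,15],[24,9],[25,0],[48,9],[49,0]]
[[5,15],[28,0],[48,9],[49,0]]
[[5,15],[24,18],[33,0],[48,9],[49,0]]
[[5,15],[24,18],[33,0],[48,9],[49,0]]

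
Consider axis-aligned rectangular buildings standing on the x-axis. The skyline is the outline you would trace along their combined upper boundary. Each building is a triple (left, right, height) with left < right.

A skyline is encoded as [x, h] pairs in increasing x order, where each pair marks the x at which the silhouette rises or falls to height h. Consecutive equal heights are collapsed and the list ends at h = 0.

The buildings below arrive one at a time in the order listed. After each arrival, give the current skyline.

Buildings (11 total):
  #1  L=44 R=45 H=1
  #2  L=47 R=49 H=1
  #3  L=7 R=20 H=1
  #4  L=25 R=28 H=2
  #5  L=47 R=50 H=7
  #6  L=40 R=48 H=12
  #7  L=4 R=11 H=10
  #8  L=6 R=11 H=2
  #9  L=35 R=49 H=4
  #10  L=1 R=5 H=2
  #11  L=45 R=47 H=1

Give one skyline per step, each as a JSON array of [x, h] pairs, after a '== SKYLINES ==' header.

== SKYLINES ==
[[44,1],[45,0]]
[[44,1],[45,0],[47,1],[49,0]]
[[7,1],[20,0],[44,1],[45,0],[47,1],[49,0]]
[[7,1],[20,0],[25,2],[28,0],[44,1],[45,0],[47,1],[49,0]]
[[7,1],[20,0],[25,2],[28,0],[44,1],[45,0],[47,7],[50,0]]
[[7,1],[20,0],[25,2],[28,0],[40,12],[48,7],[50,0]]
[[4,10],[11,1],[20,0],[25,2],[28,0],[40,12],[48,7],[50,0]]
[[4,10],[11,1],[20,0],[25,2],[28,0],[40,12],[48,7],[50,0]]
[[4,10],[11,1],[20,0],[25,2],[28,0],[35,4],[40,12],[48,7],[50,0]]
[[1,2],[4,10],[11,1],[20,0],[25,2],[28,0],[35,4],[40,12],[48,7],[50,0]]
[[1,2],[4,10],[11,1],[20,0],[25,2],[28,0],[35,4],[40,12],[48,7],[50,0]]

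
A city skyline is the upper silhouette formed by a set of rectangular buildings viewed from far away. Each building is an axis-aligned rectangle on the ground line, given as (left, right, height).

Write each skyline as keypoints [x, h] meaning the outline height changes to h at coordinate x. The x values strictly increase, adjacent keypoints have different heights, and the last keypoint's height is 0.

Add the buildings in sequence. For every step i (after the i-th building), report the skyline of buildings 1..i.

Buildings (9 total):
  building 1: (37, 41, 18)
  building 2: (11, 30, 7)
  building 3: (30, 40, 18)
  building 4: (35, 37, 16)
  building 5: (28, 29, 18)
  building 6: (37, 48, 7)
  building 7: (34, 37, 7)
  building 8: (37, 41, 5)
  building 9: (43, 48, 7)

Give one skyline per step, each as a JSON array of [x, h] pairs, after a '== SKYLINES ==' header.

== SKYLINES ==
[[37,18],[41,0]]
[[11,7],[30,0],[37,18],[41,0]]
[[11,7],[30,18],[41,0]]
[[11,7],[30,18],[41,0]]
[[11,7],[28,18],[29,7],[30,18],[41,0]]
[[11,7],[28,18],[29,7],[30,18],[41,7],[48,0]]
[[11,7],[28,18],[29,7],[30,18],[41,7],[48,0]]
[[11,7],[28,18],[29,7],[30,18],[41,7],[48,0]]
[[11,7],[28,18],[29,7],[30,18],[41,7],[48,0]]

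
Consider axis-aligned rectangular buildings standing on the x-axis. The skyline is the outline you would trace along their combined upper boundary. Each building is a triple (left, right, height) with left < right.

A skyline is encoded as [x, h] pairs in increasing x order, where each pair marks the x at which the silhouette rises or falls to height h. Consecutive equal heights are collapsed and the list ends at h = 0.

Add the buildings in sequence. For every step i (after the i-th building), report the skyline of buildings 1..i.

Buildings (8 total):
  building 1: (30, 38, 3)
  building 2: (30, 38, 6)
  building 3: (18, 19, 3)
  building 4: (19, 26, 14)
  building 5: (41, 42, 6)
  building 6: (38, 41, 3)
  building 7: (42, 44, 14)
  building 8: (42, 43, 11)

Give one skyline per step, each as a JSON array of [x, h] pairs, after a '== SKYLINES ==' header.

== SKYLINES ==
[[30,3],[38,0]]
[[30,6],[38,0]]
[[18,3],[19,0],[30,6],[38,0]]
[[18,3],[19,14],[26,0],[30,6],[38,0]]
[[18,3],[19,14],[26,0],[30,6],[38,0],[41,6],[42,0]]
[[18,3],[19,14],[26,0],[30,6],[38,3],[41,6],[42,0]]
[[18,3],[19,14],[26,0],[30,6],[38,3],[41,6],[42,14],[44,0]]
[[18,3],[19,14],[26,0],[30,6],[38,3],[41,6],[42,14],[44,0]]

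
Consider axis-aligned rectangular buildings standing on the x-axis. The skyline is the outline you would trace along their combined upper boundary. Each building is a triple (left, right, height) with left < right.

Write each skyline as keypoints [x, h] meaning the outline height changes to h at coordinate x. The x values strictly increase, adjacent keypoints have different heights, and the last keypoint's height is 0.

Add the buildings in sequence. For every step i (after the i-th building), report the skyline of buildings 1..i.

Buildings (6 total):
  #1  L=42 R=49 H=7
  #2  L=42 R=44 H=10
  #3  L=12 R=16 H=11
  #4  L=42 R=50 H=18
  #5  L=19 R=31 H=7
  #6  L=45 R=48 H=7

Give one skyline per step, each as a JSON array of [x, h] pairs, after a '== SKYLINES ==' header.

== SKYLINES ==
[[42,7],[49,0]]
[[42,10],[44,7],[49,0]]
[[12,11],[16,0],[42,10],[44,7],[49,0]]
[[12,11],[16,0],[42,18],[50,0]]
[[12,11],[16,0],[19,7],[31,0],[42,18],[50,0]]
[[12,11],[16,0],[19,7],[31,0],[42,18],[50,0]]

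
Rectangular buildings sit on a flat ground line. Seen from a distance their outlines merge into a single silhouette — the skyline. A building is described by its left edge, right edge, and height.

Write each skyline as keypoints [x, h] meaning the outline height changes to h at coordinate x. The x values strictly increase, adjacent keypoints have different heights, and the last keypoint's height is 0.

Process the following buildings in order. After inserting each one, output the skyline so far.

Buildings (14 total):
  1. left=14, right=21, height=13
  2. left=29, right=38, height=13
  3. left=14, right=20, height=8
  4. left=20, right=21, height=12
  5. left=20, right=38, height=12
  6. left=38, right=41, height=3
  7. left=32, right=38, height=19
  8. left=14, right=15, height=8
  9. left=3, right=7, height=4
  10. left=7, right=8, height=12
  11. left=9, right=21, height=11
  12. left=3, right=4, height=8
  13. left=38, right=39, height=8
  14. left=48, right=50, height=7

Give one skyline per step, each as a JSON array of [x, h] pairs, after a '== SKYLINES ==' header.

== SKYLINES ==
[[14,13],[21,0]]
[[14,13],[21,0],[29,13],[38,0]]
[[14,13],[21,0],[29,13],[38,0]]
[[14,13],[21,0],[29,13],[38,0]]
[[14,13],[21,12],[29,13],[38,0]]
[[14,13],[21,12],[29,13],[38,3],[41,0]]
[[14,13],[21,12],[29,13],[32,19],[38,3],[41,0]]
[[14,13],[21,12],[29,13],[32,19],[38,3],[41,0]]
[[3,4],[7,0],[14,13],[21,12],[29,13],[32,19],[38,3],[41,0]]
[[3,4],[7,12],[8,0],[14,13],[21,12],[29,13],[32,19],[38,3],[41,0]]
[[3,4],[7,12],[8,0],[9,11],[14,13],[21,12],[29,13],[32,19],[38,3],[41,0]]
[[3,8],[4,4],[7,12],[8,0],[9,11],[14,13],[21,12],[29,13],[32,19],[38,3],[41,0]]
[[3,8],[4,4],[7,12],[8,0],[9,11],[14,13],[21,12],[29,13],[32,19],[38,8],[39,3],[41,0]]
[[3,8],[4,4],[7,12],[8,0],[9,11],[14,13],[21,12],[29,13],[32,19],[38,8],[39,3],[41,0],[48,7],[50,0]]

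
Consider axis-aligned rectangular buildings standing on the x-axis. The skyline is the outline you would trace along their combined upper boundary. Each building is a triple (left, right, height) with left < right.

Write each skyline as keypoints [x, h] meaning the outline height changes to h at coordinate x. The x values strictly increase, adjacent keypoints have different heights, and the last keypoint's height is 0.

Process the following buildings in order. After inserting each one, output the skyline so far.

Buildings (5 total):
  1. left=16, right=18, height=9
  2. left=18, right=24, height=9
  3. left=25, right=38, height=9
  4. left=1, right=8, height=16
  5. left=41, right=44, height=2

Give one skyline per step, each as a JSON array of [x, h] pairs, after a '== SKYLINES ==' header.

== SKYLINES ==
[[16,9],[18,0]]
[[16,9],[24,0]]
[[16,9],[24,0],[25,9],[38,0]]
[[1,16],[8,0],[16,9],[24,0],[25,9],[38,0]]
[[1,16],[8,0],[16,9],[24,0],[25,9],[38,0],[41,2],[44,0]]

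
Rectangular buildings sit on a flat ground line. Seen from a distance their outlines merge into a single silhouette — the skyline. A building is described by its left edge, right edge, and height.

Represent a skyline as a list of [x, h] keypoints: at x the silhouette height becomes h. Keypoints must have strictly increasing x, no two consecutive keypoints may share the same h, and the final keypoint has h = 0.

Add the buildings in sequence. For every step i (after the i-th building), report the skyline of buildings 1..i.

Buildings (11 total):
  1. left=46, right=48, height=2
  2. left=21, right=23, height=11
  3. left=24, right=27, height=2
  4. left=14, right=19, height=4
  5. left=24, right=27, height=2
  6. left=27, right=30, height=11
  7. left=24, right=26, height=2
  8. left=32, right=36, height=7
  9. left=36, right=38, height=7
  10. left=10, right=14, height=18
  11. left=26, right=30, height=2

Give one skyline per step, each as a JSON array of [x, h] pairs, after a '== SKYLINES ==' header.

== SKYLINES ==
[[46,2],[48,0]]
[[21,11],[23,0],[46,2],[48,0]]
[[21,11],[23,0],[24,2],[27,0],[46,2],[48,0]]
[[14,4],[19,0],[21,11],[23,0],[24,2],[27,0],[46,2],[48,0]]
[[14,4],[19,0],[21,11],[23,0],[24,2],[27,0],[46,2],[48,0]]
[[14,4],[19,0],[21,11],[23,0],[24,2],[27,11],[30,0],[46,2],[48,0]]
[[14,4],[19,0],[21,11],[23,0],[24,2],[27,11],[30,0],[46,2],[48,0]]
[[14,4],[19,0],[21,11],[23,0],[24,2],[27,11],[30,0],[32,7],[36,0],[46,2],[48,0]]
[[14,4],[19,0],[21,11],[23,0],[24,2],[27,11],[30,0],[32,7],[38,0],[46,2],[48,0]]
[[10,18],[14,4],[19,0],[21,11],[23,0],[24,2],[27,11],[30,0],[32,7],[38,0],[46,2],[48,0]]
[[10,18],[14,4],[19,0],[21,11],[23,0],[24,2],[27,11],[30,0],[32,7],[38,0],[46,2],[48,0]]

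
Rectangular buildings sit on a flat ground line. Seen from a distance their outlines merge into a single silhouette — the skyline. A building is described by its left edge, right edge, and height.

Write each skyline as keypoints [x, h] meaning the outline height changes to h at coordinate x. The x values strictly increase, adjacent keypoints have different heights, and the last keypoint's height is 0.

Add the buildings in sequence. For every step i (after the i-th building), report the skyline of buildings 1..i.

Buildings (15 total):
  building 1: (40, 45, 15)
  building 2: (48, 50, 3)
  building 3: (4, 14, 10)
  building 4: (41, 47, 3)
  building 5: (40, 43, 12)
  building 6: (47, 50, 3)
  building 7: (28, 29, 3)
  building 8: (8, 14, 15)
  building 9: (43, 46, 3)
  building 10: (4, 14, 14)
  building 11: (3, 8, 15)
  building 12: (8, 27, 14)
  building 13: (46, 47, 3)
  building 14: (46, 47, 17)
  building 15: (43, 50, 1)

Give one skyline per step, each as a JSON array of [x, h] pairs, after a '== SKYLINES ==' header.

== SKYLINES ==
[[40,15],[45,0]]
[[40,15],[45,0],[48,3],[50,0]]
[[4,10],[14,0],[40,15],[45,0],[48,3],[50,0]]
[[4,10],[14,0],[40,15],[45,3],[47,0],[48,3],[50,0]]
[[4,10],[14,0],[40,15],[45,3],[47,0],[48,3],[50,0]]
[[4,10],[14,0],[40,15],[45,3],[50,0]]
[[4,10],[14,0],[28,3],[29,0],[40,15],[45,3],[50,0]]
[[4,10],[8,15],[14,0],[28,3],[29,0],[40,15],[45,3],[50,0]]
[[4,10],[8,15],[14,0],[28,3],[29,0],[40,15],[45,3],[50,0]]
[[4,14],[8,15],[14,0],[28,3],[29,0],[40,15],[45,3],[50,0]]
[[3,15],[14,0],[28,3],[29,0],[40,15],[45,3],[50,0]]
[[3,15],[14,14],[27,0],[28,3],[29,0],[40,15],[45,3],[50,0]]
[[3,15],[14,14],[27,0],[28,3],[29,0],[40,15],[45,3],[50,0]]
[[3,15],[14,14],[27,0],[28,3],[29,0],[40,15],[45,3],[46,17],[47,3],[50,0]]
[[3,15],[14,14],[27,0],[28,3],[29,0],[40,15],[45,3],[46,17],[47,3],[50,0]]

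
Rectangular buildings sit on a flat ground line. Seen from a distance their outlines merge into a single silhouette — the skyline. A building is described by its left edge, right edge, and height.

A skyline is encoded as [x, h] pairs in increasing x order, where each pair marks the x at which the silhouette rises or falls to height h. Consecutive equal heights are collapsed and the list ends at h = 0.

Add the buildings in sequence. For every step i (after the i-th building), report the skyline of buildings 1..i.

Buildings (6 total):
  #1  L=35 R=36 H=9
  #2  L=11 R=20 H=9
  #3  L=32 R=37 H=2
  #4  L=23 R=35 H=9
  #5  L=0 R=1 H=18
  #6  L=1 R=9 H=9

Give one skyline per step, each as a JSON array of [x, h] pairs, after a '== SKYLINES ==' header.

== SKYLINES ==
[[35,9],[36,0]]
[[11,9],[20,0],[35,9],[36,0]]
[[11,9],[20,0],[32,2],[35,9],[36,2],[37,0]]
[[11,9],[20,0],[23,9],[36,2],[37,0]]
[[0,18],[1,0],[11,9],[20,0],[23,9],[36,2],[37,0]]
[[0,18],[1,9],[9,0],[11,9],[20,0],[23,9],[36,2],[37,0]]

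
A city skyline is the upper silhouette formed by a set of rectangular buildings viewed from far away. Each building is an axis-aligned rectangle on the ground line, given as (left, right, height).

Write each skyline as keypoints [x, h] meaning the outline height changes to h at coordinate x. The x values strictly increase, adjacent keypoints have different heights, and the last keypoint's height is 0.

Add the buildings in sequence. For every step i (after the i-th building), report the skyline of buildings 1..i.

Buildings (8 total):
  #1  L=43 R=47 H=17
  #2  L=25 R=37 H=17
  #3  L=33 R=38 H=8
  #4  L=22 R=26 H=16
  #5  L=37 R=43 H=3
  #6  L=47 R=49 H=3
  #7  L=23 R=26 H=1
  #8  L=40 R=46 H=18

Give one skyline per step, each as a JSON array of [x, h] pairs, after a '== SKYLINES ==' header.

== SKYLINES ==
[[43,17],[47,0]]
[[25,17],[37,0],[43,17],[47,0]]
[[25,17],[37,8],[38,0],[43,17],[47,0]]
[[22,16],[25,17],[37,8],[38,0],[43,17],[47,0]]
[[22,16],[25,17],[37,8],[38,3],[43,17],[47,0]]
[[22,16],[25,17],[37,8],[38,3],[43,17],[47,3],[49,0]]
[[22,16],[25,17],[37,8],[38,3],[43,17],[47,3],[49,0]]
[[22,16],[25,17],[37,8],[38,3],[40,18],[46,17],[47,3],[49,0]]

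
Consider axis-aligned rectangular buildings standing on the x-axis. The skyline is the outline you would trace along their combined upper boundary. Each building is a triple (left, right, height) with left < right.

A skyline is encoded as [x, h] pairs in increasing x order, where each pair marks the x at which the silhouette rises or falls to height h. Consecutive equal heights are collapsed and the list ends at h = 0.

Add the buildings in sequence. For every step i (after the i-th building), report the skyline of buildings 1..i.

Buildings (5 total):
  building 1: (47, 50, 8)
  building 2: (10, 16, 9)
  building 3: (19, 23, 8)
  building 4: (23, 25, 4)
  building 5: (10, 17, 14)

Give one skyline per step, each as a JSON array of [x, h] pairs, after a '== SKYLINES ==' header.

== SKYLINES ==
[[47,8],[50,0]]
[[10,9],[16,0],[47,8],[50,0]]
[[10,9],[16,0],[19,8],[23,0],[47,8],[50,0]]
[[10,9],[16,0],[19,8],[23,4],[25,0],[47,8],[50,0]]
[[10,14],[17,0],[19,8],[23,4],[25,0],[47,8],[50,0]]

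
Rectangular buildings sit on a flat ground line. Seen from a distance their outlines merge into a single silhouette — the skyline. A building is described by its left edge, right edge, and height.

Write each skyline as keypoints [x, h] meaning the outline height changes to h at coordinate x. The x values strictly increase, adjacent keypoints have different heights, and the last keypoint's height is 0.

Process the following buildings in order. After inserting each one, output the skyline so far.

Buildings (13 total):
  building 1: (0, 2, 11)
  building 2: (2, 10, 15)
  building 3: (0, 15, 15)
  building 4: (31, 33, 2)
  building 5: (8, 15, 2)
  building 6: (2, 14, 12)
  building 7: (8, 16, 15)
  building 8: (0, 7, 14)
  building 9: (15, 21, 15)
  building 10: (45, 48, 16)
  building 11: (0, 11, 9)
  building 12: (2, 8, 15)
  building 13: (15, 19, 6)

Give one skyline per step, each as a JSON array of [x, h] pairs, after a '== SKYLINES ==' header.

== SKYLINES ==
[[0,11],[2,0]]
[[0,11],[2,15],[10,0]]
[[0,15],[15,0]]
[[0,15],[15,0],[31,2],[33,0]]
[[0,15],[15,0],[31,2],[33,0]]
[[0,15],[15,0],[31,2],[33,0]]
[[0,15],[16,0],[31,2],[33,0]]
[[0,15],[16,0],[31,2],[33,0]]
[[0,15],[21,0],[31,2],[33,0]]
[[0,15],[21,0],[31,2],[33,0],[45,16],[48,0]]
[[0,15],[21,0],[31,2],[33,0],[45,16],[48,0]]
[[0,15],[21,0],[31,2],[33,0],[45,16],[48,0]]
[[0,15],[21,0],[31,2],[33,0],[45,16],[48,0]]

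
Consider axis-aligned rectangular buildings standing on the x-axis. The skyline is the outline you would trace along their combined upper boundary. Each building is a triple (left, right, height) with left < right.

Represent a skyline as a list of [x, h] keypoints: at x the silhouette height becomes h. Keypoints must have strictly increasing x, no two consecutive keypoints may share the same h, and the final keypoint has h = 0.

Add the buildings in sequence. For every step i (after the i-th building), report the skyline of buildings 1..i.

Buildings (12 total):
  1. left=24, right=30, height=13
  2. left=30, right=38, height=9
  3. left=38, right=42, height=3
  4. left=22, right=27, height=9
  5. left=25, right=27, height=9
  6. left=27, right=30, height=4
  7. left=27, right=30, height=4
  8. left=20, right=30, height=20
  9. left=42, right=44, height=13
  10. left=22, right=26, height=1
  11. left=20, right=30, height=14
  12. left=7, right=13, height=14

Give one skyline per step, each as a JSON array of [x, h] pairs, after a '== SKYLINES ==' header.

== SKYLINES ==
[[24,13],[30,0]]
[[24,13],[30,9],[38,0]]
[[24,13],[30,9],[38,3],[42,0]]
[[22,9],[24,13],[30,9],[38,3],[42,0]]
[[22,9],[24,13],[30,9],[38,3],[42,0]]
[[22,9],[24,13],[30,9],[38,3],[42,0]]
[[22,9],[24,13],[30,9],[38,3],[42,0]]
[[20,20],[30,9],[38,3],[42,0]]
[[20,20],[30,9],[38,3],[42,13],[44,0]]
[[20,20],[30,9],[38,3],[42,13],[44,0]]
[[20,20],[30,9],[38,3],[42,13],[44,0]]
[[7,14],[13,0],[20,20],[30,9],[38,3],[42,13],[44,0]]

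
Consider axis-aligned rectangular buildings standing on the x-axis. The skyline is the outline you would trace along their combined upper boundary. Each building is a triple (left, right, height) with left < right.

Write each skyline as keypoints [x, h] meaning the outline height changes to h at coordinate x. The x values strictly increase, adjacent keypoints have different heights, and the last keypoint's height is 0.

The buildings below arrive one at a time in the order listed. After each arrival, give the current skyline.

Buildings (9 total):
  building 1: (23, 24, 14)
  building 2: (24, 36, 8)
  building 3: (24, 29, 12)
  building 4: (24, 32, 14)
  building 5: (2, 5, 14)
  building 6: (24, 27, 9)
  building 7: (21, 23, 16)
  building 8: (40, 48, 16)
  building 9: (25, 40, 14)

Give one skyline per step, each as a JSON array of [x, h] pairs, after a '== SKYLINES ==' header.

== SKYLINES ==
[[23,14],[24,0]]
[[23,14],[24,8],[36,0]]
[[23,14],[24,12],[29,8],[36,0]]
[[23,14],[32,8],[36,0]]
[[2,14],[5,0],[23,14],[32,8],[36,0]]
[[2,14],[5,0],[23,14],[32,8],[36,0]]
[[2,14],[5,0],[21,16],[23,14],[32,8],[36,0]]
[[2,14],[5,0],[21,16],[23,14],[32,8],[36,0],[40,16],[48,0]]
[[2,14],[5,0],[21,16],[23,14],[40,16],[48,0]]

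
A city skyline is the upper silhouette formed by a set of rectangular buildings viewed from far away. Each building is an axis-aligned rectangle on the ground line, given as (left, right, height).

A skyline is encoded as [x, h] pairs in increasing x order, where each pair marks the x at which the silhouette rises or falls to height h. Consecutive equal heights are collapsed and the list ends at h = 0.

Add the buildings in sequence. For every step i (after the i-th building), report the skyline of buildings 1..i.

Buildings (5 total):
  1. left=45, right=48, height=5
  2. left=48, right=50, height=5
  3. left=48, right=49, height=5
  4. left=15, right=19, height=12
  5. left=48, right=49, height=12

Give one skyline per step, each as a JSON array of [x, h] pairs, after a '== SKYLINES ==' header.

== SKYLINES ==
[[45,5],[48,0]]
[[45,5],[50,0]]
[[45,5],[50,0]]
[[15,12],[19,0],[45,5],[50,0]]
[[15,12],[19,0],[45,5],[48,12],[49,5],[50,0]]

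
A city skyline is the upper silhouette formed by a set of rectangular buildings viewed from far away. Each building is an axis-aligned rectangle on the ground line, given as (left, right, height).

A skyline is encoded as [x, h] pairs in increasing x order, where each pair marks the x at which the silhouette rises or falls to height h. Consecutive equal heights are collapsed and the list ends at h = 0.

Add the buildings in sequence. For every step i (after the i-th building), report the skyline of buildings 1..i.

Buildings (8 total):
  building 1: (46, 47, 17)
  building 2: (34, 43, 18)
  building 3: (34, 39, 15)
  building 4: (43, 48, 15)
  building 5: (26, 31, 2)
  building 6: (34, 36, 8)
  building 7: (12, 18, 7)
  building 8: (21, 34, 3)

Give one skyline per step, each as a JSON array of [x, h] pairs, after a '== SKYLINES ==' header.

== SKYLINES ==
[[46,17],[47,0]]
[[34,18],[43,0],[46,17],[47,0]]
[[34,18],[43,0],[46,17],[47,0]]
[[34,18],[43,15],[46,17],[47,15],[48,0]]
[[26,2],[31,0],[34,18],[43,15],[46,17],[47,15],[48,0]]
[[26,2],[31,0],[34,18],[43,15],[46,17],[47,15],[48,0]]
[[12,7],[18,0],[26,2],[31,0],[34,18],[43,15],[46,17],[47,15],[48,0]]
[[12,7],[18,0],[21,3],[34,18],[43,15],[46,17],[47,15],[48,0]]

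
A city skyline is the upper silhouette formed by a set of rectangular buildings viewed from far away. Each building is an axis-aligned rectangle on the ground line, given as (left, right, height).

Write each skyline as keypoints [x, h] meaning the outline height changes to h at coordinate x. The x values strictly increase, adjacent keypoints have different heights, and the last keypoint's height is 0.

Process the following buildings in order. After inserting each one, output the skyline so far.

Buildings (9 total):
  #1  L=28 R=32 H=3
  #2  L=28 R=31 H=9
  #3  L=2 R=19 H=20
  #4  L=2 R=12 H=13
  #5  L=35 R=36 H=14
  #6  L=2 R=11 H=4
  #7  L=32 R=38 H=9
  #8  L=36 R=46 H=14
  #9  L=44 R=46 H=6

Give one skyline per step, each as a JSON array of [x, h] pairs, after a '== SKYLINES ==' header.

== SKYLINES ==
[[28,3],[32,0]]
[[28,9],[31,3],[32,0]]
[[2,20],[19,0],[28,9],[31,3],[32,0]]
[[2,20],[19,0],[28,9],[31,3],[32,0]]
[[2,20],[19,0],[28,9],[31,3],[32,0],[35,14],[36,0]]
[[2,20],[19,0],[28,9],[31,3],[32,0],[35,14],[36,0]]
[[2,20],[19,0],[28,9],[31,3],[32,9],[35,14],[36,9],[38,0]]
[[2,20],[19,0],[28,9],[31,3],[32,9],[35,14],[46,0]]
[[2,20],[19,0],[28,9],[31,3],[32,9],[35,14],[46,0]]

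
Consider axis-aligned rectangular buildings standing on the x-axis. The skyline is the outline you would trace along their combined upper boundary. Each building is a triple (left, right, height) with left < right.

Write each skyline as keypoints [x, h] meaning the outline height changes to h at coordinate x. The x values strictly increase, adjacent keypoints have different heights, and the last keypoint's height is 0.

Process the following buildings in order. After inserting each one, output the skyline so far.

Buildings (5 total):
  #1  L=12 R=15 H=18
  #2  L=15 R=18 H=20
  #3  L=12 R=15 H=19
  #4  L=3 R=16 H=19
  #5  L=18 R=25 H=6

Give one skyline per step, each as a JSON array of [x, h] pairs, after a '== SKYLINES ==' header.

== SKYLINES ==
[[12,18],[15,0]]
[[12,18],[15,20],[18,0]]
[[12,19],[15,20],[18,0]]
[[3,19],[15,20],[18,0]]
[[3,19],[15,20],[18,6],[25,0]]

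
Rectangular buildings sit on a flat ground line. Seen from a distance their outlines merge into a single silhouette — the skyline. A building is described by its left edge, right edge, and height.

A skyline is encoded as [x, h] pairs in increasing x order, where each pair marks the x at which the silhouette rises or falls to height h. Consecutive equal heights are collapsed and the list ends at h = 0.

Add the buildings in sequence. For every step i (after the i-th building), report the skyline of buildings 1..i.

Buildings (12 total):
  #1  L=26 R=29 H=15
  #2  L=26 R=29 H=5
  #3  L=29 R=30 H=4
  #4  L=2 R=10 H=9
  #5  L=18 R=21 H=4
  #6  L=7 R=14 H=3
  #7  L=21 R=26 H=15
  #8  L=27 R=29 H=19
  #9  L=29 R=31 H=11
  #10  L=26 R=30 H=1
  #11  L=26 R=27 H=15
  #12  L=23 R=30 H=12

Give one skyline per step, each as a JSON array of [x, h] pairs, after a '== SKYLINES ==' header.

== SKYLINES ==
[[26,15],[29,0]]
[[26,15],[29,0]]
[[26,15],[29,4],[30,0]]
[[2,9],[10,0],[26,15],[29,4],[30,0]]
[[2,9],[10,0],[18,4],[21,0],[26,15],[29,4],[30,0]]
[[2,9],[10,3],[14,0],[18,4],[21,0],[26,15],[29,4],[30,0]]
[[2,9],[10,3],[14,0],[18,4],[21,15],[29,4],[30,0]]
[[2,9],[10,3],[14,0],[18,4],[21,15],[27,19],[29,4],[30,0]]
[[2,9],[10,3],[14,0],[18,4],[21,15],[27,19],[29,11],[31,0]]
[[2,9],[10,3],[14,0],[18,4],[21,15],[27,19],[29,11],[31,0]]
[[2,9],[10,3],[14,0],[18,4],[21,15],[27,19],[29,11],[31,0]]
[[2,9],[10,3],[14,0],[18,4],[21,15],[27,19],[29,12],[30,11],[31,0]]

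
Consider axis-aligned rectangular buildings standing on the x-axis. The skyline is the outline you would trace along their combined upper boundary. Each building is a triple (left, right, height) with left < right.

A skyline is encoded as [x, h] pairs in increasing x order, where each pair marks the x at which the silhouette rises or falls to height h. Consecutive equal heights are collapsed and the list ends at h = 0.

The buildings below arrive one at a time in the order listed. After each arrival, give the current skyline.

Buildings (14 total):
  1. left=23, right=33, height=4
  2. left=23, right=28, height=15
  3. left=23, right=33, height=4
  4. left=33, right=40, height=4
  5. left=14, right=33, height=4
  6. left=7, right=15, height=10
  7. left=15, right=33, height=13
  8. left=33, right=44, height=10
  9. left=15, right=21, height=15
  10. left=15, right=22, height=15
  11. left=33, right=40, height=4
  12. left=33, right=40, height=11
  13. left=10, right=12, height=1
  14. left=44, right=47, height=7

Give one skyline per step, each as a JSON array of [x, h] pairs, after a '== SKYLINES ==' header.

== SKYLINES ==
[[23,4],[33,0]]
[[23,15],[28,4],[33,0]]
[[23,15],[28,4],[33,0]]
[[23,15],[28,4],[40,0]]
[[14,4],[23,15],[28,4],[40,0]]
[[7,10],[15,4],[23,15],[28,4],[40,0]]
[[7,10],[15,13],[23,15],[28,13],[33,4],[40,0]]
[[7,10],[15,13],[23,15],[28,13],[33,10],[44,0]]
[[7,10],[15,15],[21,13],[23,15],[28,13],[33,10],[44,0]]
[[7,10],[15,15],[22,13],[23,15],[28,13],[33,10],[44,0]]
[[7,10],[15,15],[22,13],[23,15],[28,13],[33,10],[44,0]]
[[7,10],[15,15],[22,13],[23,15],[28,13],[33,11],[40,10],[44,0]]
[[7,10],[15,15],[22,13],[23,15],[28,13],[33,11],[40,10],[44,0]]
[[7,10],[15,15],[22,13],[23,15],[28,13],[33,11],[40,10],[44,7],[47,0]]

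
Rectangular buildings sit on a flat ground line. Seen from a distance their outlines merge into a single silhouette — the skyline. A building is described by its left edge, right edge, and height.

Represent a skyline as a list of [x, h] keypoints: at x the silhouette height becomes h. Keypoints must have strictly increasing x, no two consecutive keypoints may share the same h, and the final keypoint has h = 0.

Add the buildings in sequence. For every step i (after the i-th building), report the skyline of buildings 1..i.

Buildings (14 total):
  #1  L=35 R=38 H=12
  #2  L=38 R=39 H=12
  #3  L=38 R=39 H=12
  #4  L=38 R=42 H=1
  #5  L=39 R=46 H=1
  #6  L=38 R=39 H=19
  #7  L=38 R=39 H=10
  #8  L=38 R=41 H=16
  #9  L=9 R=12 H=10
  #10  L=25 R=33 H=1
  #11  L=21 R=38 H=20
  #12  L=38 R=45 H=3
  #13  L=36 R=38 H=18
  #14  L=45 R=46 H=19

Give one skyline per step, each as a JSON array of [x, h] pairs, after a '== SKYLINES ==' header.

== SKYLINES ==
[[35,12],[38,0]]
[[35,12],[39,0]]
[[35,12],[39,0]]
[[35,12],[39,1],[42,0]]
[[35,12],[39,1],[46,0]]
[[35,12],[38,19],[39,1],[46,0]]
[[35,12],[38,19],[39,1],[46,0]]
[[35,12],[38,19],[39,16],[41,1],[46,0]]
[[9,10],[12,0],[35,12],[38,19],[39,16],[41,1],[46,0]]
[[9,10],[12,0],[25,1],[33,0],[35,12],[38,19],[39,16],[41,1],[46,0]]
[[9,10],[12,0],[21,20],[38,19],[39,16],[41,1],[46,0]]
[[9,10],[12,0],[21,20],[38,19],[39,16],[41,3],[45,1],[46,0]]
[[9,10],[12,0],[21,20],[38,19],[39,16],[41,3],[45,1],[46,0]]
[[9,10],[12,0],[21,20],[38,19],[39,16],[41,3],[45,19],[46,0]]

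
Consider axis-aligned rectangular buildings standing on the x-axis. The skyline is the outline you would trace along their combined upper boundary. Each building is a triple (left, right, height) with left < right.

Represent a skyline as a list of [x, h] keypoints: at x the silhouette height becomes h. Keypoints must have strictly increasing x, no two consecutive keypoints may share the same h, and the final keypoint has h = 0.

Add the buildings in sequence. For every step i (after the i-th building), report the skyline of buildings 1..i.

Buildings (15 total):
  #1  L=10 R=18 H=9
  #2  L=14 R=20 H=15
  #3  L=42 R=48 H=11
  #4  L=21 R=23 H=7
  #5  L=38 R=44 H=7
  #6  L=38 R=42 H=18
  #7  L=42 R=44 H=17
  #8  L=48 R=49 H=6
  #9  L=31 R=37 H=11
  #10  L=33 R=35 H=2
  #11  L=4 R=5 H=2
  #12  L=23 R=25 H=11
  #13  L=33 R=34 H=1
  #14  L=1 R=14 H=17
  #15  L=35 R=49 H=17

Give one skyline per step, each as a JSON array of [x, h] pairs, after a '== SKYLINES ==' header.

== SKYLINES ==
[[10,9],[18,0]]
[[10,9],[14,15],[20,0]]
[[10,9],[14,15],[20,0],[42,11],[48,0]]
[[10,9],[14,15],[20,0],[21,7],[23,0],[42,11],[48,0]]
[[10,9],[14,15],[20,0],[21,7],[23,0],[38,7],[42,11],[48,0]]
[[10,9],[14,15],[20,0],[21,7],[23,0],[38,18],[42,11],[48,0]]
[[10,9],[14,15],[20,0],[21,7],[23,0],[38,18],[42,17],[44,11],[48,0]]
[[10,9],[14,15],[20,0],[21,7],[23,0],[38,18],[42,17],[44,11],[48,6],[49,0]]
[[10,9],[14,15],[20,0],[21,7],[23,0],[31,11],[37,0],[38,18],[42,17],[44,11],[48,6],[49,0]]
[[10,9],[14,15],[20,0],[21,7],[23,0],[31,11],[37,0],[38,18],[42,17],[44,11],[48,6],[49,0]]
[[4,2],[5,0],[10,9],[14,15],[20,0],[21,7],[23,0],[31,11],[37,0],[38,18],[42,17],[44,11],[48,6],[49,0]]
[[4,2],[5,0],[10,9],[14,15],[20,0],[21,7],[23,11],[25,0],[31,11],[37,0],[38,18],[42,17],[44,11],[48,6],[49,0]]
[[4,2],[5,0],[10,9],[14,15],[20,0],[21,7],[23,11],[25,0],[31,11],[37,0],[38,18],[42,17],[44,11],[48,6],[49,0]]
[[1,17],[14,15],[20,0],[21,7],[23,11],[25,0],[31,11],[37,0],[38,18],[42,17],[44,11],[48,6],[49,0]]
[[1,17],[14,15],[20,0],[21,7],[23,11],[25,0],[31,11],[35,17],[38,18],[42,17],[49,0]]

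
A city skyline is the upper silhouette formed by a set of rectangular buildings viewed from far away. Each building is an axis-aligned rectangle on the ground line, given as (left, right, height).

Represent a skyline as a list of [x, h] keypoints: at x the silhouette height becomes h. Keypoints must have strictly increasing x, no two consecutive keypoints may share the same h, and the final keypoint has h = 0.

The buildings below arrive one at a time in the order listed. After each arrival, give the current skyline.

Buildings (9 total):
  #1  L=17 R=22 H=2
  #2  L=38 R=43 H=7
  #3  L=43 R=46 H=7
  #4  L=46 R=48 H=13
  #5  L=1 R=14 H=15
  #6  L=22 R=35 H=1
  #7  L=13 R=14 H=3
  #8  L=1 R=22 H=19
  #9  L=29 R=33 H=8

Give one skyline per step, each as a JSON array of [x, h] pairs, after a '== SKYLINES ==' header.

== SKYLINES ==
[[17,2],[22,0]]
[[17,2],[22,0],[38,7],[43,0]]
[[17,2],[22,0],[38,7],[46,0]]
[[17,2],[22,0],[38,7],[46,13],[48,0]]
[[1,15],[14,0],[17,2],[22,0],[38,7],[46,13],[48,0]]
[[1,15],[14,0],[17,2],[22,1],[35,0],[38,7],[46,13],[48,0]]
[[1,15],[14,0],[17,2],[22,1],[35,0],[38,7],[46,13],[48,0]]
[[1,19],[22,1],[35,0],[38,7],[46,13],[48,0]]
[[1,19],[22,1],[29,8],[33,1],[35,0],[38,7],[46,13],[48,0]]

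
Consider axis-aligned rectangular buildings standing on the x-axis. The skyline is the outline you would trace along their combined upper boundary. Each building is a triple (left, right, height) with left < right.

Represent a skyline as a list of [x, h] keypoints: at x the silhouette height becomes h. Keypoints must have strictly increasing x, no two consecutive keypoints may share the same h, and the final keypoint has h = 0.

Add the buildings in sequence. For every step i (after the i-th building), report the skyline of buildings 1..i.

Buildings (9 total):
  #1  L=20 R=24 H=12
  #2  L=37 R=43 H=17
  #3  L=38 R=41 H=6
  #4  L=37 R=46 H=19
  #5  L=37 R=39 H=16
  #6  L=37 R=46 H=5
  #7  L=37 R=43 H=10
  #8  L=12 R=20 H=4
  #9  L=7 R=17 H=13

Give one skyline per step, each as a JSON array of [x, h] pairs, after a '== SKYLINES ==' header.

== SKYLINES ==
[[20,12],[24,0]]
[[20,12],[24,0],[37,17],[43,0]]
[[20,12],[24,0],[37,17],[43,0]]
[[20,12],[24,0],[37,19],[46,0]]
[[20,12],[24,0],[37,19],[46,0]]
[[20,12],[24,0],[37,19],[46,0]]
[[20,12],[24,0],[37,19],[46,0]]
[[12,4],[20,12],[24,0],[37,19],[46,0]]
[[7,13],[17,4],[20,12],[24,0],[37,19],[46,0]]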